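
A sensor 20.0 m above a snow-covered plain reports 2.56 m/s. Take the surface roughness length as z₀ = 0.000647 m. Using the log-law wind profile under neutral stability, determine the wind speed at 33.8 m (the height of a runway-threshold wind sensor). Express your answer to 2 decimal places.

Log law: V(z) ∝ ln(z/z₀), so V₂/V₁ = ln(z₂/z₀) / ln(z₁/z₀).
ln(33.8/0.000647) = 10.8636, ln(20.0/0.000647) = 10.3389
V₂ = 2.56 × 10.8636/10.3389 = 2.56 × 1.0508 = 2.6899 m/s

2.69 m/s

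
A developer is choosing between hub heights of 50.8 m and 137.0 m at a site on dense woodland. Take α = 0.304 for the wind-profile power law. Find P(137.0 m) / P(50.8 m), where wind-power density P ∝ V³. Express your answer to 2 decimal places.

2.47

Speed ratio: V_B/V_A = (z_B/z_A)^α = (137.0/50.8)^0.304 = (2.6969)^0.304 = 1.35201
Power-density ratio: P_B/P_A = (V_B/V_A)³ = (1.35201)³ = 2.47139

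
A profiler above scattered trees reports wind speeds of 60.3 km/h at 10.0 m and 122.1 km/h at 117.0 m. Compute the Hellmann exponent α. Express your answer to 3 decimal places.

α ≈ 0.287

Power law: V₂/V₁ = (z₂/z₁)^α ⇒ α = ln(V₂/V₁) / ln(z₂/z₁)
α = ln(122.1/60.3) / ln(117.0/10.0) = ln(2.0249) / ln(11.7000)
  = 0.70551 / 2.45959 = 0.28684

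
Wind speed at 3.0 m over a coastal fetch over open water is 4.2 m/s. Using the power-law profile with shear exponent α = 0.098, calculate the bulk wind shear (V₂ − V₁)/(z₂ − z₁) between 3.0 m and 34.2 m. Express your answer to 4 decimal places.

0.0363 m/s/m

Power law: V₂ = V₁ · (z₂/z₁)^α = 4.2 × (11.4000)^0.098 = 5.3312 m/s
ΔV/Δz = (5.3312 − 4.2)/(34.2 − 3.0) = 1.1312/31.2000 = 0.03626 m/s/m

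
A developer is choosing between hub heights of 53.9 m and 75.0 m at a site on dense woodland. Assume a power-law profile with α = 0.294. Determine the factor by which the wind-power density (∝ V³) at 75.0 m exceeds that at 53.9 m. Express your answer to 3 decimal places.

1.338

Speed ratio: V_B/V_A = (z_B/z_A)^α = (75.0/53.9)^0.294 = (1.3915)^0.294 = 1.10200
Power-density ratio: P_B/P_A = (V_B/V_A)³ = (1.10200)³ = 1.33827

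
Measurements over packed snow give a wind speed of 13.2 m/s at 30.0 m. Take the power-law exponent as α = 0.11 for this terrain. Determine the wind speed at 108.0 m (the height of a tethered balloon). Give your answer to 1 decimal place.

15.2 m/s

Power-law profile: V₂ = V₁ · (z₂/z₁)^α
V₂ = 13.2 × (108.0/30.0)^0.11 = 13.2 × (3.6000)^0.11
    = 13.2 × 1.1513 = 15.1973 m/s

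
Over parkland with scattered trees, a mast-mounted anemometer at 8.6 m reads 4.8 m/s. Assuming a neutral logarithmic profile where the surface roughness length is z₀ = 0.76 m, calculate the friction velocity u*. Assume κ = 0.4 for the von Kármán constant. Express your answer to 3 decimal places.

u* ≈ 0.791 m/s

Log law: V(z) = (u*/κ) · ln(z/z₀) ⇒ u* = κ · V / ln(z/z₀)
u* = 0.4 × 4.8 / ln(8.6/0.76) = 0.4 × 4.8 / 2.4262
   = 1.9200 / 2.4262 = 0.7914 m/s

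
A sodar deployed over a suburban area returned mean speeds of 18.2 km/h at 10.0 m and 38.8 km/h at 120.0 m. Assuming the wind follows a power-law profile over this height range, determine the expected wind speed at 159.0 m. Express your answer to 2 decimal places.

42.27 km/h

First find α: α = ln(V₂/V₁)/ln(z₂/z₁) = ln(38.8/18.2)/ln(120.0/10.0) = 0.75700/2.48491 = 0.3046
Extrapolate from 120.0 m to 159.0 m: V₃ = 38.8 × (159.0/120.0)^0.3046 = 38.8 × 1.0895 = 42.2730 km/h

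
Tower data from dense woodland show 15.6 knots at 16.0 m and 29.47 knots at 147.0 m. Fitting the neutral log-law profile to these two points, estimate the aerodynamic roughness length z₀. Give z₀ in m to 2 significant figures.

z₀ ≈ 1.3 m

Log law: V(z) ∝ ln(z/z₀). With r = V₁/V₂ = 15.6/29.47 = 0.52935,
r · ln(z₂/z₀) = ln(z₁/z₀) ⇒ ln z₀ = (ln z₁ − r·ln z₂)/(1 − r)
ln z₀ = (2.77259 − 0.52935×4.99043) / 0.47065 = 0.2781
z₀ = exp(0.2781) = 1.321 m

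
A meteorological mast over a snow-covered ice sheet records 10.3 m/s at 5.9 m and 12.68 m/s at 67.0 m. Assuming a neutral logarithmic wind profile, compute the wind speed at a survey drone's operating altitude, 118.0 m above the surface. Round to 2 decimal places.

13.23 m/s

Log law: V ∝ ln(z/z₀). From the pair, with r = V₁/V₂ = 0.81230,
ln z₀ = (ln z₁ − r·ln z₂)/(1 − r) = (1.7750 − 0.81230×4.2047)/0.18770 = -8.7403 → z₀ = 0.0001600 m
V₃ = V₁ · ln(z₃/z₀)/ln(z₁/z₀) = 10.3 × 13.5110/10.5153 = 13.2344 m/s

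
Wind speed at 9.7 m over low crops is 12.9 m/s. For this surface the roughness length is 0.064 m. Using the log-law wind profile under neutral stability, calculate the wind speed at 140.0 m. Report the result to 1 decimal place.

19.8 m/s

Log law: V(z) ∝ ln(z/z₀), so V₂/V₁ = ln(z₂/z₀) / ln(z₁/z₀).
ln(140.0/0.064) = 7.6905, ln(9.7/0.064) = 5.0210
V₂ = 12.9 × 7.6905/5.0210 = 12.9 × 1.5317 = 19.7585 m/s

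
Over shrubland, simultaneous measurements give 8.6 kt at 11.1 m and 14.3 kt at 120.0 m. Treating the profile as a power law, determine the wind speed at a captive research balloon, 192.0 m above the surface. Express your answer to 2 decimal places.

First find α: α = ln(V₂/V₁)/ln(z₂/z₁) = ln(14.3/8.6)/ln(120.0/11.1) = 0.50850/2.38055 = 0.2136
Extrapolate from 120.0 m to 192.0 m: V₃ = 14.3 × (192.0/120.0)^0.2136 = 14.3 × 1.1056 = 15.8102 kt

15.81 kt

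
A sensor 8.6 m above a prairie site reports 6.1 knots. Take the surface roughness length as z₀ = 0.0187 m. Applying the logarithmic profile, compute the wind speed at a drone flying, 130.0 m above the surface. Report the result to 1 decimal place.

8.8 knots

Log law: V(z) ∝ ln(z/z₀), so V₂/V₁ = ln(z₂/z₀) / ln(z₁/z₀).
ln(130.0/0.0187) = 8.8468, ln(8.6/0.0187) = 6.1310
V₂ = 6.1 × 8.8468/6.1310 = 6.1 × 1.4430 = 8.8020 knots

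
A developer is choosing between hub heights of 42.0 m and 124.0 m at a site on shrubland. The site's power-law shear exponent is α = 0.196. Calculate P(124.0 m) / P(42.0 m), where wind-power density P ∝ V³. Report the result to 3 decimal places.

1.890

Speed ratio: V_B/V_A = (z_B/z_A)^α = (124.0/42.0)^0.196 = (2.9524)^0.196 = 1.23639
Power-density ratio: P_B/P_A = (V_B/V_A)³ = (1.23639)³ = 1.89000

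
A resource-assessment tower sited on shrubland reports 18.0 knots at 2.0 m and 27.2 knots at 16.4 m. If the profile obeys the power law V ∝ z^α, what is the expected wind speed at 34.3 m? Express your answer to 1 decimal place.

First find α: α = ln(V₂/V₁)/ln(z₂/z₁) = ln(27.2/18.0)/ln(16.4/2.0) = 0.41285/2.10413 = 0.1962
Extrapolate from 16.4 m to 34.3 m: V₃ = 27.2 × (34.3/16.4)^0.1962 = 27.2 × 1.1558 = 31.4372 knots

31.4 knots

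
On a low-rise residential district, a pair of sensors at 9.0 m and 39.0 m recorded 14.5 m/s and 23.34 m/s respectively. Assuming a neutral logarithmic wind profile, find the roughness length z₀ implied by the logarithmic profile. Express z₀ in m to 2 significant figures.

Log law: V(z) ∝ ln(z/z₀). With r = V₁/V₂ = 14.5/23.34 = 0.62125,
r · ln(z₂/z₀) = ln(z₁/z₀) ⇒ ln z₀ = (ln z₁ − r·ln z₂)/(1 − r)
ln z₀ = (2.19722 − 0.62125×3.66356) / 0.37875 = -0.2080
z₀ = exp(-0.2080) = 0.8122 m

z₀ ≈ 0.81 m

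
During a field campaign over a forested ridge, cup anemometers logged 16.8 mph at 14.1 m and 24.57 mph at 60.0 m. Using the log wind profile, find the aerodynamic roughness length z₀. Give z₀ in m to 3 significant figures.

z₀ ≈ 0.616 m

Log law: V(z) ∝ ln(z/z₀). With r = V₁/V₂ = 16.8/24.57 = 0.68376,
r · ln(z₂/z₀) = ln(z₁/z₀) ⇒ ln z₀ = (ln z₁ − r·ln z₂)/(1 − r)
ln z₀ = (2.64617 − 0.68376×4.09434) / 0.31624 = -0.4850
z₀ = exp(-0.4850) = 0.6157 m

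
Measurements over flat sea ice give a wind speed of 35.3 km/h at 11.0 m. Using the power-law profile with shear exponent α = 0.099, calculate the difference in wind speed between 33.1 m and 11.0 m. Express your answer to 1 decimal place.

Power law: V₂ = V₁ · (z₂/z₁)^α = 35.3 × (3.0091)^0.099 = 39.3677 km/h
ΔV = 39.3677 − 35.3 = 4.0677 km/h

4.1 km/h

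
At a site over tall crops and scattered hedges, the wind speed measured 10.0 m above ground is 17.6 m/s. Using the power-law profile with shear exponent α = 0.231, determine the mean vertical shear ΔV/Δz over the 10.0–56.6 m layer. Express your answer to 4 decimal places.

Power law: V₂ = V₁ · (z₂/z₁)^α = 17.6 × (5.6600)^0.231 = 26.2672 m/s
ΔV/Δz = (26.2672 − 17.6)/(56.6 − 10.0) = 8.6672/46.6000 = 0.18599 m/s/m

0.1860 m/s/m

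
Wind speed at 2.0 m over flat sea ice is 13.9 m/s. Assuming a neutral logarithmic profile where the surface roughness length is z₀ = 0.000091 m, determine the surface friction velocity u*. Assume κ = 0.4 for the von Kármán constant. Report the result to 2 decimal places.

Log law: V(z) = (u*/κ) · ln(z/z₀) ⇒ u* = κ · V / ln(z/z₀)
u* = 0.4 × 13.9 / ln(2.0/0.000091) = 0.4 × 13.9 / 9.9978
   = 5.5600 / 9.9978 = 0.5561 m/s

u* ≈ 0.56 m/s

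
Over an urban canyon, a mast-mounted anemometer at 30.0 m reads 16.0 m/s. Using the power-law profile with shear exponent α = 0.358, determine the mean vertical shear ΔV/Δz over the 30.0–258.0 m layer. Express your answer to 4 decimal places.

Power law: V₂ = V₁ · (z₂/z₁)^α = 16.0 × (8.6000)^0.358 = 34.5677 m/s
ΔV/Δz = (34.5677 − 16.0)/(258.0 − 30.0) = 18.5677/228.0000 = 0.08144 m/s/m

0.0814 m/s/m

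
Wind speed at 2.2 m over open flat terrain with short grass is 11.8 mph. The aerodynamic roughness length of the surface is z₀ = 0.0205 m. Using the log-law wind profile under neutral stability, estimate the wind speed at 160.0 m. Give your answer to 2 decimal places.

22.62 mph

Log law: V(z) ∝ ln(z/z₀), so V₂/V₁ = ln(z₂/z₀) / ln(z₁/z₀).
ln(160.0/0.0205) = 8.9625, ln(2.2/0.0205) = 4.6758
V₂ = 11.8 × 8.9625/4.6758 = 11.8 × 1.9168 = 22.6181 mph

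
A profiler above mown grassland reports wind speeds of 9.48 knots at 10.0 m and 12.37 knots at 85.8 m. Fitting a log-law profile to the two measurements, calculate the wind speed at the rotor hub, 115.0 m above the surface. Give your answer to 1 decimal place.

12.8 knots

Log law: V ∝ ln(z/z₀). From the pair, with r = V₁/V₂ = 0.76637,
ln z₀ = (ln z₁ − r·ln z₂)/(1 − r) = (2.3026 − 0.76637×4.4520)/0.23363 = -4.7482 → z₀ = 0.008668 m
V₃ = V₁ · ln(z₃/z₀)/ln(z₁/z₀) = 9.48 × 9.4931/7.0507 = 12.7638 knots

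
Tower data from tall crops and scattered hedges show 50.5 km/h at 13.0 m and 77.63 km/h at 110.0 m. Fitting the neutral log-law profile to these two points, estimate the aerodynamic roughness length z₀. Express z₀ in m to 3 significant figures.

z₀ ≈ 0.244 m

Log law: V(z) ∝ ln(z/z₀). With r = V₁/V₂ = 50.5/77.63 = 0.65052,
r · ln(z₂/z₀) = ln(z₁/z₀) ⇒ ln z₀ = (ln z₁ − r·ln z₂)/(1 − r)
ln z₀ = (2.56495 − 0.65052×4.70048) / 0.34948 = -1.4101
z₀ = exp(-1.4101) = 0.2441 m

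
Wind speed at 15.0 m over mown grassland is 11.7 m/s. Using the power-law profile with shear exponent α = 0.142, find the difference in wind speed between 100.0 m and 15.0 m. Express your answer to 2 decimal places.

3.62 m/s

Power law: V₂ = V₁ · (z₂/z₁)^α = 11.7 × (6.6667)^0.142 = 15.3173 m/s
ΔV = 15.3173 − 11.7 = 3.6173 m/s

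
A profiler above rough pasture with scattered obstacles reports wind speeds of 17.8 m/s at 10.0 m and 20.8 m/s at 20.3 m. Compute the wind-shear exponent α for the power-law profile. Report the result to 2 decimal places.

Power law: V₂/V₁ = (z₂/z₁)^α ⇒ α = ln(V₂/V₁) / ln(z₂/z₁)
α = ln(20.8/17.8) / ln(20.3/10.0) = ln(1.1685) / ln(2.0300)
  = 0.15575 / 0.70804 = 0.21998

α ≈ 0.22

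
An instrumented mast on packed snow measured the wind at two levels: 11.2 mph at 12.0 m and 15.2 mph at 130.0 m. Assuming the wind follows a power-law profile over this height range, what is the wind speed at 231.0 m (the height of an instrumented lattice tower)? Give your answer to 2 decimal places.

First find α: α = ln(V₂/V₁)/ln(z₂/z₁) = ln(15.2/11.2)/ln(130.0/12.0) = 0.30538/2.38263 = 0.1282
Extrapolate from 130.0 m to 231.0 m: V₃ = 15.2 × (231.0/130.0)^0.1282 = 15.2 × 1.0765 = 16.3623 mph

16.36 mph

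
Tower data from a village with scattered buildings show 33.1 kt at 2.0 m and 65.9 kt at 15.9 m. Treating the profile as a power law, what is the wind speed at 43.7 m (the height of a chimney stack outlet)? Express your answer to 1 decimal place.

First find α: α = ln(V₂/V₁)/ln(z₂/z₁) = ln(65.9/33.1)/ln(15.9/2.0) = 0.68861/2.07317 = 0.3322
Extrapolate from 15.9 m to 43.7 m: V₃ = 65.9 × (43.7/15.9)^0.3322 = 65.9 × 1.3991 = 92.1993 kt

92.2 kt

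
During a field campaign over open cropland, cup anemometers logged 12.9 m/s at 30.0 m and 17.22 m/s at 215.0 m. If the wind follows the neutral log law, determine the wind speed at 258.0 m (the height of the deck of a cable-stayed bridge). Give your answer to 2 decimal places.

17.62 m/s

Log law: V ∝ ln(z/z₀). From the pair, with r = V₁/V₂ = 0.74913,
ln z₀ = (ln z₁ − r·ln z₂)/(1 − r) = (3.4012 − 0.74913×5.3706)/0.25087 = -2.4798 → z₀ = 0.08376 m
V₃ = V₁ · ln(z₃/z₀)/ln(z₁/z₀) = 12.9 × 8.0327/5.8810 = 17.6199 m/s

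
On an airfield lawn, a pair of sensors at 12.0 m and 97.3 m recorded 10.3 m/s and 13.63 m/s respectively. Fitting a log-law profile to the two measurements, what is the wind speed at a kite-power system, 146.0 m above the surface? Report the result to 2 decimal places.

Log law: V ∝ ln(z/z₀). From the pair, with r = V₁/V₂ = 0.75569,
ln z₀ = (ln z₁ − r·ln z₂)/(1 − r) = (2.4849 − 0.75569×4.5778)/0.24431 = -3.9886 → z₀ = 0.01853 m
V₃ = V₁ · ln(z₃/z₀)/ln(z₁/z₀) = 10.3 × 8.9722/6.4735 = 14.2757 m/s

14.28 m/s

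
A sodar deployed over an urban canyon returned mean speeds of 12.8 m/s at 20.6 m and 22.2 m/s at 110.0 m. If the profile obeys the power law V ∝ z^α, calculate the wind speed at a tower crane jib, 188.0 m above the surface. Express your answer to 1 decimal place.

First find α: α = ln(V₂/V₁)/ln(z₂/z₁) = ln(22.2/12.8)/ln(110.0/20.6) = 0.55065/1.67519 = 0.3287
Extrapolate from 110.0 m to 188.0 m: V₃ = 22.2 × (188.0/110.0)^0.3287 = 22.2 × 1.1926 = 26.4767 m/s

26.5 m/s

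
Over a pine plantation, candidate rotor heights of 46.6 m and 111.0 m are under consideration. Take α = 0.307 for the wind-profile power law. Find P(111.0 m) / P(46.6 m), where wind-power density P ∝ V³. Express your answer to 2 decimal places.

Speed ratio: V_B/V_A = (z_B/z_A)^α = (111.0/46.6)^0.307 = (2.3820)^0.307 = 1.30533
Power-density ratio: P_B/P_A = (V_B/V_A)³ = (1.30533)³ = 2.22412

2.22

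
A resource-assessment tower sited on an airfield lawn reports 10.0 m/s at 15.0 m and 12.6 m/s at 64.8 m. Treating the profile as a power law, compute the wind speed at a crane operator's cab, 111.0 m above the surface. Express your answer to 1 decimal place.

First find α: α = ln(V₂/V₁)/ln(z₂/z₁) = ln(12.6/10.0)/ln(64.8/15.0) = 0.23111/1.46326 = 0.1579
Extrapolate from 64.8 m to 111.0 m: V₃ = 12.6 × (111.0/64.8)^0.1579 = 12.6 × 1.0887 = 13.7180 m/s

13.7 m/s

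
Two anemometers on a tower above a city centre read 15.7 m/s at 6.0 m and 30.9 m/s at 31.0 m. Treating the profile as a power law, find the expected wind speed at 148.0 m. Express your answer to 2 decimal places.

58.87 m/s

First find α: α = ln(V₂/V₁)/ln(z₂/z₁) = ln(30.9/15.7)/ln(31.0/6.0) = 0.67710/1.64223 = 0.4123
Extrapolate from 31.0 m to 148.0 m: V₃ = 30.9 × (148.0/31.0)^0.4123 = 30.9 × 1.9051 = 58.8669 m/s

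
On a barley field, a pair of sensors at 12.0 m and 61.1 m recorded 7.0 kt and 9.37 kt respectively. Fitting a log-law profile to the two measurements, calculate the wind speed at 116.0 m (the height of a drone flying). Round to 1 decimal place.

Log law: V ∝ ln(z/z₀). From the pair, with r = V₁/V₂ = 0.74707,
ln z₀ = (ln z₁ − r·ln z₂)/(1 − r) = (2.4849 − 0.74707×4.1125)/0.25293 = -2.3224 → z₀ = 0.09804 m
V₃ = V₁ · ln(z₃/z₀)/ln(z₁/z₀) = 7.0 × 7.0760/4.8073 = 10.3035 kt

10.3 kt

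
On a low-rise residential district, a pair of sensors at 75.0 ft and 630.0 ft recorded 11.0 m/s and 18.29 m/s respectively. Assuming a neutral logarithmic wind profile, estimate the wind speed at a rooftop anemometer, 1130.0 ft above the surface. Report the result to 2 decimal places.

Log law: V ∝ ln(z/z₀). From the pair, with r = V₁/V₂ = 0.60142,
ln z₀ = (ln z₁ − r·ln z₂)/(1 − r) = (4.3175 − 0.60142×6.4457)/0.39858 = 1.1062 → z₀ = 3.023 ft
V₃ = V₁ · ln(z₃/z₀)/ln(z₁/z₀) = 11.0 × 5.9238/3.2113 = 20.2913 m/s

20.29 m/s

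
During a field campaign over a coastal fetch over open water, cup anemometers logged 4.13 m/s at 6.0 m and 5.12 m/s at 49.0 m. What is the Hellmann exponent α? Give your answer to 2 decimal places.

Power law: V₂/V₁ = (z₂/z₁)^α ⇒ α = ln(V₂/V₁) / ln(z₂/z₁)
α = ln(5.12/4.13) / ln(49.0/6.0) = ln(1.2397) / ln(8.1667)
  = 0.21488 / 2.10006 = 0.10232

α ≈ 0.10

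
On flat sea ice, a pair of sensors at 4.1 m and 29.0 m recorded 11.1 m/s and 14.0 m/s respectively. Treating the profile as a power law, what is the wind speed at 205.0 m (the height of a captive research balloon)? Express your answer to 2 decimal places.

First find α: α = ln(V₂/V₁)/ln(z₂/z₁) = ln(14.0/11.1)/ln(29.0/4.1) = 0.23211/1.95631 = 0.1186
Extrapolate from 29.0 m to 205.0 m: V₃ = 14.0 × (205.0/29.0)^0.1186 = 14.0 × 1.2612 = 17.6564 m/s

17.66 m/s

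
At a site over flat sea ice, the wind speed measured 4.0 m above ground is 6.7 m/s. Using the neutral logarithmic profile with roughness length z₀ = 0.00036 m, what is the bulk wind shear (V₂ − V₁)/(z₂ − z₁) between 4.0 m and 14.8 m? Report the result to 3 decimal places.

0.087 m/s/m

Log law: V₂ = V₁ · ln(z₂/z₀)/ln(z₁/z₀) = 6.7 × 10.6240/9.3157 = 7.6410 m/s
ΔV/Δz = (7.6410 − 6.7)/(14.8 − 4.0) = 0.9410/10.8000 = 0.08713 m/s/m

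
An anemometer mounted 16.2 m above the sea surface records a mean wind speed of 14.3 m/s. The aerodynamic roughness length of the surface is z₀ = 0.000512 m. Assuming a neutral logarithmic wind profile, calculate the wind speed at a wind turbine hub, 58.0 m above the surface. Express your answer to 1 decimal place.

16.1 m/s

Log law: V(z) ∝ ln(z/z₀), so V₂/V₁ = ln(z₂/z₀) / ln(z₁/z₀).
ln(58.0/0.000512) = 11.6376, ln(16.2/0.000512) = 10.3622
V₂ = 14.3 × 11.6376/10.3622 = 14.3 × 1.1231 = 16.0601 m/s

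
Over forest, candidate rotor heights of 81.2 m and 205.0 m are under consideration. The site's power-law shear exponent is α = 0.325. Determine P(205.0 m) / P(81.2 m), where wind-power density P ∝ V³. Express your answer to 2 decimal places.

Speed ratio: V_B/V_A = (z_B/z_A)^α = (205.0/81.2)^0.325 = (2.5246)^0.325 = 1.35118
Power-density ratio: P_B/P_A = (V_B/V_A)³ = (1.35118)³ = 2.46685

2.47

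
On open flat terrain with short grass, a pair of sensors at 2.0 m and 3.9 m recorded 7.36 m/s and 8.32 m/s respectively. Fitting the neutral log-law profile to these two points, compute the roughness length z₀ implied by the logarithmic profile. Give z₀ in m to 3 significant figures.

z₀ ≈ 0.0120 m

Log law: V(z) ∝ ln(z/z₀). With r = V₁/V₂ = 7.36/8.32 = 0.88462,
r · ln(z₂/z₀) = ln(z₁/z₀) ⇒ ln z₀ = (ln z₁ − r·ln z₂)/(1 − r)
ln z₀ = (0.69315 − 0.88462×1.36098) / 0.11538 = -4.4269
z₀ = exp(-4.4269) = 0.01195 m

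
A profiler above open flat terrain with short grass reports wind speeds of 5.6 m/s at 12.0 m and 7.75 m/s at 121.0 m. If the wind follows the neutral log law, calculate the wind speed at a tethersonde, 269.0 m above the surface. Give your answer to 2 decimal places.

8.49 m/s

Log law: V ∝ ln(z/z₀). From the pair, with r = V₁/V₂ = 0.72258,
ln z₀ = (ln z₁ − r·ln z₂)/(1 − r) = (2.4849 − 0.72258×4.7958)/0.27742 = -3.5341 → z₀ = 0.02918 m
V₃ = V₁ · ln(z₃/z₀)/ln(z₁/z₀) = 5.6 × 9.1289/6.0190 = 8.4933 m/s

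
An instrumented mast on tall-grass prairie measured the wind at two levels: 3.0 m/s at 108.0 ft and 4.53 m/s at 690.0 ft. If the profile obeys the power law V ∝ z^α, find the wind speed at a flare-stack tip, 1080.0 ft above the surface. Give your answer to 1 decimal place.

5.0 m/s

First find α: α = ln(V₂/V₁)/ln(z₂/z₁) = ln(4.53/3.0)/ln(690.0/108.0) = 0.41211/1.85456 = 0.2222
Extrapolate from 690.0 ft to 1080.0 ft: V₃ = 4.53 × (1080.0/690.0)^0.2222 = 4.53 × 1.1047 = 5.0042 m/s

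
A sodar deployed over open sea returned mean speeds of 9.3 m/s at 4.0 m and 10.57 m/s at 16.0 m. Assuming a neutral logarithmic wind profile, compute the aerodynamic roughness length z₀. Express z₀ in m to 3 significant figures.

z₀ ≈ 0.000156 m

Log law: V(z) ∝ ln(z/z₀). With r = V₁/V₂ = 9.3/10.57 = 0.87985,
r · ln(z₂/z₀) = ln(z₁/z₀) ⇒ ln z₀ = (ln z₁ − r·ln z₂)/(1 − r)
ln z₀ = (1.38629 − 0.87985×2.77259) / 0.12015 = -8.7653
z₀ = exp(-8.7653) = 0.0001561 m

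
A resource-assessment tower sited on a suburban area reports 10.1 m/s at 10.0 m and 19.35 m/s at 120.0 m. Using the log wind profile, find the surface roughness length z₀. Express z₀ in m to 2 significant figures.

z₀ ≈ 0.66 m

Log law: V(z) ∝ ln(z/z₀). With r = V₁/V₂ = 10.1/19.35 = 0.52196,
r · ln(z₂/z₀) = ln(z₁/z₀) ⇒ ln z₀ = (ln z₁ − r·ln z₂)/(1 − r)
ln z₀ = (2.30259 − 0.52196×4.78749) / 0.47804 = -0.4107
z₀ = exp(-0.4107) = 0.6632 m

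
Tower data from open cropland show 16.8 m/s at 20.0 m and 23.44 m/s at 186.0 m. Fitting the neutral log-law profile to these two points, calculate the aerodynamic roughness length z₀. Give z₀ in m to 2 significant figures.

Log law: V(z) ∝ ln(z/z₀). With r = V₁/V₂ = 16.8/23.44 = 0.71672,
r · ln(z₂/z₀) = ln(z₁/z₀) ⇒ ln z₀ = (ln z₁ − r·ln z₂)/(1 − r)
ln z₀ = (2.99573 − 0.71672×5.22575) / 0.28328 = -2.6465
z₀ = exp(-2.6465) = 0.07090 m

z₀ ≈ 0.071 m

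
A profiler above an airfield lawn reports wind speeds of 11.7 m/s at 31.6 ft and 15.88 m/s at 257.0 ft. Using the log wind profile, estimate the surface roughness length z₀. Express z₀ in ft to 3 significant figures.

z₀ ≈ 0.0895 ft

Log law: V(z) ∝ ln(z/z₀). With r = V₁/V₂ = 11.7/15.88 = 0.73678,
r · ln(z₂/z₀) = ln(z₁/z₀) ⇒ ln z₀ = (ln z₁ − r·ln z₂)/(1 − r)
ln z₀ = (3.45316 − 0.73678×5.54908) / 0.26322 = -2.4134
z₀ = exp(-2.4134) = 0.08951 ft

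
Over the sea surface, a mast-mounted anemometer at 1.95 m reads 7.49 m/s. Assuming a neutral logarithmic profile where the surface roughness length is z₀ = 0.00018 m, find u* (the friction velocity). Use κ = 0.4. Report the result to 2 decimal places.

u* ≈ 0.32 m/s

Log law: V(z) = (u*/κ) · ln(z/z₀) ⇒ u* = κ · V / ln(z/z₀)
u* = 0.4 × 7.49 / ln(1.95/0.00018) = 0.4 × 7.49 / 9.2904
   = 2.9960 / 9.2904 = 0.3225 m/s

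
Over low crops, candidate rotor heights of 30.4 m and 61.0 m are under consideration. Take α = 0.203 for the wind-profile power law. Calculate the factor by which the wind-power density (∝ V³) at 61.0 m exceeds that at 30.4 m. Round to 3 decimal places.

1.528

Speed ratio: V_B/V_A = (z_B/z_A)^α = (61.0/30.4)^0.203 = (2.0066)^0.203 = 1.15186
Power-density ratio: P_B/P_A = (V_B/V_A)³ = (1.15186)³ = 1.52826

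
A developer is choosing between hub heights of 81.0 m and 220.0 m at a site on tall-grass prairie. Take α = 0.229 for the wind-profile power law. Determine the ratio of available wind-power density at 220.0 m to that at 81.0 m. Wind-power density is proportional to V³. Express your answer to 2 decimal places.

1.99

Speed ratio: V_B/V_A = (z_B/z_A)^α = (220.0/81.0)^0.229 = (2.7160)^0.229 = 1.25711
Power-density ratio: P_B/P_A = (V_B/V_A)³ = (1.25711)³ = 1.98662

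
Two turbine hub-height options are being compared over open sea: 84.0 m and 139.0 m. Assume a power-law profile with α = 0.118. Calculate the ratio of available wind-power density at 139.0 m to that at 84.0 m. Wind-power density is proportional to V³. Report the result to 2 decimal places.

1.20

Speed ratio: V_B/V_A = (z_B/z_A)^α = (139.0/84.0)^0.118 = (1.6548)^0.118 = 1.06123
Power-density ratio: P_B/P_A = (V_B/V_A)³ = (1.06123)³ = 1.19518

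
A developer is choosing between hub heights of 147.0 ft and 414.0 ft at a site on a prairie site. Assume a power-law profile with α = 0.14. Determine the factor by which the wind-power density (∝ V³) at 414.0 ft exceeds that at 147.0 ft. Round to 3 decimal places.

Speed ratio: V_B/V_A = (z_B/z_A)^α = (414.0/147.0)^0.14 = (2.8163)^0.14 = 1.15599
Power-density ratio: P_B/P_A = (V_B/V_A)³ = (1.15599)³ = 1.54478

1.545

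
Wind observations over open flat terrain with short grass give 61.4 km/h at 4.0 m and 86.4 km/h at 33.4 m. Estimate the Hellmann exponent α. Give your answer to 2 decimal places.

Power law: V₂/V₁ = (z₂/z₁)^α ⇒ α = ln(V₂/V₁) / ln(z₂/z₁)
α = ln(86.4/61.4) / ln(33.4/4.0) = ln(1.4072) / ln(8.3500)
  = 0.34158 / 2.12226 = 0.16095

α ≈ 0.16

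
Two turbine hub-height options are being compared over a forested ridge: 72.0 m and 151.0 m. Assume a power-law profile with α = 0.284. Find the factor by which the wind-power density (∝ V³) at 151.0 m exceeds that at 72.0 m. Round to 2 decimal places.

Speed ratio: V_B/V_A = (z_B/z_A)^α = (151.0/72.0)^0.284 = (2.0972)^0.284 = 1.23409
Power-density ratio: P_B/P_A = (V_B/V_A)³ = (1.23409)³ = 1.87949

1.88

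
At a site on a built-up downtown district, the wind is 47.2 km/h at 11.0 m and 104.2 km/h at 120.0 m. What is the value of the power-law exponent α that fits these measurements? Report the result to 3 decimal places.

Power law: V₂/V₁ = (z₂/z₁)^α ⇒ α = ln(V₂/V₁) / ln(z₂/z₁)
α = ln(104.2/47.2) / ln(120.0/11.0) = ln(2.2076) / ln(10.9091)
  = 0.79192 / 2.38960 = 0.33140

α ≈ 0.331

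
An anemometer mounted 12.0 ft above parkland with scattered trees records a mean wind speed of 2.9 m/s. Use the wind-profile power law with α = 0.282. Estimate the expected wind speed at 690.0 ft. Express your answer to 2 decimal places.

9.09 m/s

Power-law profile: V₂ = V₁ · (z₂/z₁)^α
V₂ = 2.9 × (690.0/12.0)^0.282 = 2.9 × (57.5000)^0.282
    = 2.9 × 3.1349 = 9.0913 m/s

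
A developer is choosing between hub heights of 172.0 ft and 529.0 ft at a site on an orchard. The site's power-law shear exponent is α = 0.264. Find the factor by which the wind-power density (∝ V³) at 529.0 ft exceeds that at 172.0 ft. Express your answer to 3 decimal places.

Speed ratio: V_B/V_A = (z_B/z_A)^α = (529.0/172.0)^0.264 = (3.0756)^0.264 = 1.34528
Power-density ratio: P_B/P_A = (V_B/V_A)³ = (1.34528)³ = 2.43466

2.435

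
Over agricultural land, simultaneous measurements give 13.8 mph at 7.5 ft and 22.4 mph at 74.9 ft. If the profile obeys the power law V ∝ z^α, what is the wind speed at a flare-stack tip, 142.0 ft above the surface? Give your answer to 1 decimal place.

25.6 mph

First find α: α = ln(V₂/V₁)/ln(z₂/z₁) = ln(22.4/13.8)/ln(74.9/7.5) = 0.48439/2.30125 = 0.2105
Extrapolate from 74.9 ft to 142.0 ft: V₃ = 22.4 × (142.0/74.9)^0.2105 = 22.4 × 1.1441 = 25.6285 mph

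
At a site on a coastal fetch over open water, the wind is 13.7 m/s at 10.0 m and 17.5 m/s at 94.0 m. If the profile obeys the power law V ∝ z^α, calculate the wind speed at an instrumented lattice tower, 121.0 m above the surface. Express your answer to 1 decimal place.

First find α: α = ln(V₂/V₁)/ln(z₂/z₁) = ln(17.5/13.7)/ln(94.0/10.0) = 0.24481/2.24071 = 0.1093
Extrapolate from 94.0 m to 121.0 m: V₃ = 17.5 × (121.0/94.0)^0.1093 = 17.5 × 1.0280 = 17.9895 m/s

18.0 m/s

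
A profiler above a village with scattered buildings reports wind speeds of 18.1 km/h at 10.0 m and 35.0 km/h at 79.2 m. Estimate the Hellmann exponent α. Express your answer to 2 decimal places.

α ≈ 0.32

Power law: V₂/V₁ = (z₂/z₁)^α ⇒ α = ln(V₂/V₁) / ln(z₂/z₁)
α = ln(35.0/18.1) / ln(79.2/10.0) = ln(1.9337) / ln(7.9200)
  = 0.65944 / 2.06939 = 0.31866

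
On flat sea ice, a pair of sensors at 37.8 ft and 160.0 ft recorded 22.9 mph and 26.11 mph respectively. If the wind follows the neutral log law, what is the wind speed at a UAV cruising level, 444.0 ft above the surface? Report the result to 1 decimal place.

28.4 mph

Log law: V ∝ ln(z/z₀). From the pair, with r = V₁/V₂ = 0.87706,
ln z₀ = (ln z₁ − r·ln z₂)/(1 − r) = (3.6323 − 0.87706×5.0752)/0.12294 = -6.6610 → z₀ = 0.001280 ft
V₃ = V₁ · ln(z₃/z₀)/ln(z₁/z₀) = 22.9 × 12.7568/10.2933 = 28.3807 mph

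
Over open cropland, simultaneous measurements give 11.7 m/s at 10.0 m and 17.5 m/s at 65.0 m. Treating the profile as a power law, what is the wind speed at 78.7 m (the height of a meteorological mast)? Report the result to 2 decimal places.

18.23 m/s

First find α: α = ln(V₂/V₁)/ln(z₂/z₁) = ln(17.5/11.7)/ln(65.0/10.0) = 0.40261/1.87180 = 0.2151
Extrapolate from 65.0 m to 78.7 m: V₃ = 17.5 × (78.7/65.0)^0.2151 = 17.5 × 1.0420 = 18.2349 m/s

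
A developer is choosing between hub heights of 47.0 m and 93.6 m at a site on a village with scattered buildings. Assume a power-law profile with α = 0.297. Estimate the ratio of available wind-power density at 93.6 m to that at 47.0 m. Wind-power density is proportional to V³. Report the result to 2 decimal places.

Speed ratio: V_B/V_A = (z_B/z_A)^α = (93.6/47.0)^0.297 = (1.9915)^0.297 = 1.22703
Power-density ratio: P_B/P_A = (V_B/V_A)³ = (1.22703)³ = 1.84743

1.85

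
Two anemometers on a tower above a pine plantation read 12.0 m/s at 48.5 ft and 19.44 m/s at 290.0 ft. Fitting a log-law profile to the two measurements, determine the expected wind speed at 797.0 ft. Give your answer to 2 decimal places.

23.65 m/s

Log law: V ∝ ln(z/z₀). From the pair, with r = V₁/V₂ = 0.61728,
ln z₀ = (ln z₁ − r·ln z₂)/(1 − r) = (3.8816 − 0.61728×5.6699)/0.38272 = 0.9972 → z₀ = 2.711 ft
V₃ = V₁ · ln(z₃/z₀)/ln(z₁/z₀) = 12.0 × 5.6837/2.8844 = 23.6460 m/s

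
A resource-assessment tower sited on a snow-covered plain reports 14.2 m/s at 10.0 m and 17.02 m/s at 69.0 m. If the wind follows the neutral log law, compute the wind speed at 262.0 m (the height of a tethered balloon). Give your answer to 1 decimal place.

19.0 m/s

Log law: V ∝ ln(z/z₀). From the pair, with r = V₁/V₂ = 0.83431,
ln z₀ = (ln z₁ − r·ln z₂)/(1 − r) = (2.3026 − 0.83431×4.2341)/0.16569 = -7.4235 → z₀ = 0.0005970 m
V₃ = V₁ · ln(z₃/z₀)/ln(z₁/z₀) = 14.2 × 12.9919/9.7261 = 18.9680 m/s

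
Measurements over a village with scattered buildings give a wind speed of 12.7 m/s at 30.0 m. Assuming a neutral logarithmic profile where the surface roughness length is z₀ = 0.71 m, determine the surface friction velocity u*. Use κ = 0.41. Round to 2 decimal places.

u* ≈ 1.39 m/s

Log law: V(z) = (u*/κ) · ln(z/z₀) ⇒ u* = κ · V / ln(z/z₀)
u* = 0.41 × 12.7 / ln(30.0/0.71) = 0.41 × 12.7 / 3.7437
   = 5.2070 / 3.7437 = 1.3909 m/s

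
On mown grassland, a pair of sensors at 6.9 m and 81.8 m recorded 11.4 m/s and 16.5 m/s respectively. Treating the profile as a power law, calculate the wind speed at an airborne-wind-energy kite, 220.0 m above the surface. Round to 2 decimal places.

19.13 m/s

First find α: α = ln(V₂/V₁)/ln(z₂/z₁) = ln(16.5/11.4)/ln(81.8/6.9) = 0.36975/2.47276 = 0.1495
Extrapolate from 81.8 m to 220.0 m: V₃ = 16.5 × (220.0/81.8)^0.1495 = 16.5 × 1.1594 = 19.1307 m/s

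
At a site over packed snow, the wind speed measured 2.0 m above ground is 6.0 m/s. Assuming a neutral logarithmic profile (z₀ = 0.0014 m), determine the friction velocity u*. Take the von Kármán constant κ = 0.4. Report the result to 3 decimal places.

Log law: V(z) = (u*/κ) · ln(z/z₀) ⇒ u* = κ · V / ln(z/z₀)
u* = 0.4 × 6.0 / ln(2.0/0.0014) = 0.4 × 6.0 / 7.2644
   = 2.4000 / 7.2644 = 0.3304 m/s

u* ≈ 0.330 m/s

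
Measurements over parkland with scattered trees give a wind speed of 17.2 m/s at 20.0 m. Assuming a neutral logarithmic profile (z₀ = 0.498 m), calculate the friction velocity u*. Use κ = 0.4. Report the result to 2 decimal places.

u* ≈ 1.86 m/s

Log law: V(z) = (u*/κ) · ln(z/z₀) ⇒ u* = κ · V / ln(z/z₀)
u* = 0.4 × 17.2 / ln(20.0/0.498) = 0.4 × 17.2 / 3.6929
   = 6.8800 / 3.6929 = 1.8630 m/s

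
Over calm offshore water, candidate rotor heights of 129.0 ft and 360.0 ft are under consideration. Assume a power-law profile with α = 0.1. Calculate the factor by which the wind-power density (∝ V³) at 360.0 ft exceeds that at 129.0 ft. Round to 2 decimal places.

Speed ratio: V_B/V_A = (z_B/z_A)^α = (360.0/129.0)^0.1 = (2.7907)^0.1 = 1.10808
Power-density ratio: P_B/P_A = (V_B/V_A)³ = (1.10808)³ = 1.36055

1.36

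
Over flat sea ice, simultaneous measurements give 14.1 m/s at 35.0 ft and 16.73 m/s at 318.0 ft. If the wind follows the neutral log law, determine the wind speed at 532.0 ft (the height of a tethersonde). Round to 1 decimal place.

17.3 m/s

Log law: V ∝ ln(z/z₀). From the pair, with r = V₁/V₂ = 0.84280,
ln z₀ = (ln z₁ − r·ln z₂)/(1 − r) = (3.5553 − 0.84280×5.7621)/0.15720 = -8.2753 → z₀ = 0.0002547 ft
V₃ = V₁ · ln(z₃/z₀)/ln(z₁/z₀) = 14.1 × 14.5519/11.8306 = 17.3433 m/s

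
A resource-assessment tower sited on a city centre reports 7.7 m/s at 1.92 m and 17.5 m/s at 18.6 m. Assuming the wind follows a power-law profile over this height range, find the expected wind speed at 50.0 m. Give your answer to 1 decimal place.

First find α: α = ln(V₂/V₁)/ln(z₂/z₁) = ln(17.5/7.7)/ln(18.6/1.92) = 0.82098/2.27084 = 0.3615
Extrapolate from 18.6 m to 50.0 m: V₃ = 17.5 × (50.0/18.6)^0.3615 = 17.5 × 1.4298 = 25.0208 m/s

25.0 m/s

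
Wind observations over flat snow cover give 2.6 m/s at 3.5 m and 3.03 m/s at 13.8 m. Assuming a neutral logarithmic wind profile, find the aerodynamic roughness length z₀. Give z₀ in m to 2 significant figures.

Log law: V(z) ∝ ln(z/z₀). With r = V₁/V₂ = 2.6/3.03 = 0.85809,
r · ln(z₂/z₀) = ln(z₁/z₀) ⇒ ln z₀ = (ln z₁ − r·ln z₂)/(1 − r)
ln z₀ = (1.25276 − 0.85809×2.62467) / 0.14191 = -7.0425
z₀ = exp(-7.0425) = 0.0008740 m

z₀ ≈ 0.00087 m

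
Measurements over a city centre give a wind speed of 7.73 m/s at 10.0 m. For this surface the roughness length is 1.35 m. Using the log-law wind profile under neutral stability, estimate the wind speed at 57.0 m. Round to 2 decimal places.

14.45 m/s

Log law: V(z) ∝ ln(z/z₀), so V₂/V₁ = ln(z₂/z₀) / ln(z₁/z₀).
ln(57.0/1.35) = 3.7429, ln(10.0/1.35) = 2.0025
V₂ = 7.73 × 3.7429/2.0025 = 7.73 × 1.8692 = 14.4486 m/s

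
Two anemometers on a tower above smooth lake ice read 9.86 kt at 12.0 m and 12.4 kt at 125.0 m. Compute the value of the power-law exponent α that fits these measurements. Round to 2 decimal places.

Power law: V₂/V₁ = (z₂/z₁)^α ⇒ α = ln(V₂/V₁) / ln(z₂/z₁)
α = ln(12.4/9.86) / ln(125.0/12.0) = ln(1.2576) / ln(10.4167)
  = 0.22921 / 2.34341 = 0.09781

α ≈ 0.10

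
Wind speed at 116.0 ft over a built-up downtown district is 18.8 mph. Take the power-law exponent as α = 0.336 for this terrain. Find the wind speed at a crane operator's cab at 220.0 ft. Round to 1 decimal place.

Power-law profile: V₂ = V₁ · (z₂/z₁)^α
V₂ = 18.8 × (220.0/116.0)^0.336 = 18.8 × (1.8966)^0.336
    = 18.8 × 1.2399 = 23.3106 mph

23.3 mph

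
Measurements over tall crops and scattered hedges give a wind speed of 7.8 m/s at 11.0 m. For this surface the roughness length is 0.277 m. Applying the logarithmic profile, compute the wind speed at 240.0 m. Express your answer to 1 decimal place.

Log law: V(z) ∝ ln(z/z₀), so V₂/V₁ = ln(z₂/z₀) / ln(z₁/z₀).
ln(240.0/0.277) = 6.7644, ln(11.0/0.277) = 3.6816
V₂ = 7.8 × 6.7644/3.6816 = 7.8 × 1.8373 = 14.3312 m/s

14.3 m/s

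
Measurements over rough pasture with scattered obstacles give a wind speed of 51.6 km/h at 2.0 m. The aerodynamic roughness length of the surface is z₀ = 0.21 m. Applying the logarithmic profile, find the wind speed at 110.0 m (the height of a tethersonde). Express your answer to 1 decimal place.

Log law: V(z) ∝ ln(z/z₀), so V₂/V₁ = ln(z₂/z₀) / ln(z₁/z₀).
ln(110.0/0.21) = 6.2611, ln(2.0/0.21) = 2.2538
V₂ = 51.6 × 6.2611/2.2538 = 51.6 × 2.7780 = 143.3468 km/h

143.3 km/h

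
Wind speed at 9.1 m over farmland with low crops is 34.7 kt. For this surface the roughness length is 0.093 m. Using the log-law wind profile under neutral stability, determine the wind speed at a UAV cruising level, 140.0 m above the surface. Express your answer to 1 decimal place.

Log law: V(z) ∝ ln(z/z₀), so V₂/V₁ = ln(z₂/z₀) / ln(z₁/z₀).
ln(140.0/0.093) = 7.3168, ln(9.1/0.093) = 4.5834
V₂ = 34.7 × 7.3168/4.5834 = 34.7 × 1.5964 = 55.3936 kt

55.4 kt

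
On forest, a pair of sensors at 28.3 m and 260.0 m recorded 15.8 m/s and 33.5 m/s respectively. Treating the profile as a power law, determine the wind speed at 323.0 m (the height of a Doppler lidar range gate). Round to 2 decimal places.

36.06 m/s

First find α: α = ln(V₂/V₁)/ln(z₂/z₁) = ln(33.5/15.8)/ln(260.0/28.3) = 0.75154/2.21782 = 0.3389
Extrapolate from 260.0 m to 323.0 m: V₃ = 33.5 × (323.0/260.0)^0.3389 = 33.5 × 1.0763 = 36.0558 m/s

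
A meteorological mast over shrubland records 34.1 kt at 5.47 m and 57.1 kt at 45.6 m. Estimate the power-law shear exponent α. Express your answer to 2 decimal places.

Power law: V₂/V₁ = (z₂/z₁)^α ⇒ α = ln(V₂/V₁) / ln(z₂/z₁)
α = ln(57.1/34.1) / ln(45.6/5.47) = ln(1.6745) / ln(8.3364)
  = 0.51551 / 2.12063 = 0.24309

α ≈ 0.24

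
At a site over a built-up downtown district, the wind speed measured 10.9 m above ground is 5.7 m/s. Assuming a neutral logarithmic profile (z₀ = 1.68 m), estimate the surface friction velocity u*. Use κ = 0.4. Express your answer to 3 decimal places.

Log law: V(z) = (u*/κ) · ln(z/z₀) ⇒ u* = κ · V / ln(z/z₀)
u* = 0.4 × 5.7 / ln(10.9/1.68) = 0.4 × 5.7 / 1.8700
   = 2.2800 / 1.8700 = 1.2193 m/s

u* ≈ 1.219 m/s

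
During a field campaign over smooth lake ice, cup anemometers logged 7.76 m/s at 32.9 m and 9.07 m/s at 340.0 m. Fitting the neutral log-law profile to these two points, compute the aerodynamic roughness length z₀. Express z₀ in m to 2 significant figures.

z₀ ≈ 0.000032 m

Log law: V(z) ∝ ln(z/z₀). With r = V₁/V₂ = 7.76/9.07 = 0.85557,
r · ln(z₂/z₀) = ln(z₁/z₀) ⇒ ln z₀ = (ln z₁ − r·ln z₂)/(1 − r)
ln z₀ = (3.49347 − 0.85557×5.82895) / 0.14443 = -10.3411
z₀ = exp(-10.3411) = 0.00003228 m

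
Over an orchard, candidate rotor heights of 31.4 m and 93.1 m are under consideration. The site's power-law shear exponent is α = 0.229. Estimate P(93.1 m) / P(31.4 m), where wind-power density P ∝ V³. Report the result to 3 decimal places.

Speed ratio: V_B/V_A = (z_B/z_A)^α = (93.1/31.4)^0.229 = (2.9650)^0.229 = 1.28260
Power-density ratio: P_B/P_A = (V_B/V_A)³ = (1.28260)³ = 2.10998

2.110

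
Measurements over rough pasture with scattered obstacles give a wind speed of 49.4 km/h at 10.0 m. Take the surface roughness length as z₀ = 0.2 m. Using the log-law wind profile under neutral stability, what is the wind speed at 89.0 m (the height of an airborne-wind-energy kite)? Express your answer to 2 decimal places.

Log law: V(z) ∝ ln(z/z₀), so V₂/V₁ = ln(z₂/z₀) / ln(z₁/z₀).
ln(89.0/0.2) = 6.0981, ln(10.0/0.2) = 3.9120
V₂ = 49.4 × 6.0981/3.9120 = 49.4 × 1.5588 = 77.0049 km/h

77.00 km/h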